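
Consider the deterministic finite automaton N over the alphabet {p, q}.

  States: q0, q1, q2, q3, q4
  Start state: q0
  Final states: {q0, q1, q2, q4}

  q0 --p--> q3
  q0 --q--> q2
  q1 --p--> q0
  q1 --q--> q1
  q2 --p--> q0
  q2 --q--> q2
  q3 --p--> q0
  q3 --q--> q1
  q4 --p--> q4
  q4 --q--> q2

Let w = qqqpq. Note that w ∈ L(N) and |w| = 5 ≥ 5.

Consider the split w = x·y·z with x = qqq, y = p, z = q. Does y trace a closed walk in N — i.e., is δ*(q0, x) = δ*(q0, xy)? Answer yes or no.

State sequence: q0 -q-> q2 -q-> q2 -q-> q2 -p-> q0

After x (step 3): q2. After xy (step 4): q0.
They differ (q2 ≠ q0), so y is not a cycle from the state after x; this split is not the one the pumping-lemma construction produces, and pumping y need not keep the string in L(N).

no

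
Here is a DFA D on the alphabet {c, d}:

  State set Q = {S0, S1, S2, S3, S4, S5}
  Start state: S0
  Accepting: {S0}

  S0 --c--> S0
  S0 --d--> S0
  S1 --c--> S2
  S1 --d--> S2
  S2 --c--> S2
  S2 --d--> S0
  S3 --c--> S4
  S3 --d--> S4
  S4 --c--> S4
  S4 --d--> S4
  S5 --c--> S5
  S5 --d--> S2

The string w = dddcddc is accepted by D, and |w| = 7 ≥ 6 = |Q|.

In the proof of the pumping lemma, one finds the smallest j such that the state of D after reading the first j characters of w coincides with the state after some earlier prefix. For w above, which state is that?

Run of D on w = d d d c d d c:
  step 0: S0  (start)
  step 1: S0  (read d: S0→S0)   ← first repeat (S0 seen earlier)
  step 2: S0  (read d: S0→S0)
  step 3: S0  (read d: S0→S0)
  step 4: S0  (read c: S0→S0)
  step 5: S0  (read d: S0→S0)
  step 6: S0  (read d: S0→S0)
  step 7: S0  (read c: S0→S0)

The earliest repeat is at step j = 1: D is in S0, which it already visited at step i = 0.
The DFA has 6 states, so the proof of the pumping lemma guarantees a repeated state among the first 6+1 visited; the segment between the two visits is the pumpable y.

S0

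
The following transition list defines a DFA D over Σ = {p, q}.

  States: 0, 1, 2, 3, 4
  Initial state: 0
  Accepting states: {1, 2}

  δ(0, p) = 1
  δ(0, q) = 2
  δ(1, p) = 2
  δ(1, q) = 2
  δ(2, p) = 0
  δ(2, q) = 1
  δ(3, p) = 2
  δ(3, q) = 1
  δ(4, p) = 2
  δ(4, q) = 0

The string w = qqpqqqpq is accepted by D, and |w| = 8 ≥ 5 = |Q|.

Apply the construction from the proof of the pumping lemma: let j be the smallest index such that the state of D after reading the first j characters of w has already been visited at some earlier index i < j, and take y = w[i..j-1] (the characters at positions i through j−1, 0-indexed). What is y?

qp

State sequence: 0 -q-> 2 -q-> 1 -p-> 2 -q-> 1 -q-> 2 -q-> 1 -p-> 2 -q-> 1
First repeat at step 3: 2 was already visited.

So i = 1, j = 3, giving x = w[0:1] = q, y = w[1:3] = qp, z = w[3:8] = qqqpq.
Check: |xy| = 3 ≤ 5 and |y| = 2 ≥ 1. Reading y takes D from 2 back to 2, so every xyⁱz is accepted.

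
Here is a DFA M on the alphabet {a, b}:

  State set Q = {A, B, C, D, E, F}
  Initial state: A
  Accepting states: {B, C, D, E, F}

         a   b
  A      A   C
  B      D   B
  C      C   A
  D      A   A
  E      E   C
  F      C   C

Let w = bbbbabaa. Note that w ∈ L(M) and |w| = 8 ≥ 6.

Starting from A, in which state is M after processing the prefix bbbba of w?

Run of M on the first 5 characters of w = b b b b a:
  step 0: A  (start)
  step 1: C  (read b: A→C)
  step 2: A  (read b: C→A)
  step 3: C  (read b: A→C)
  step 4: A  (read b: C→A)
  step 5: A  (read a: A→A)

After reading 5 characters, M is in state A.

A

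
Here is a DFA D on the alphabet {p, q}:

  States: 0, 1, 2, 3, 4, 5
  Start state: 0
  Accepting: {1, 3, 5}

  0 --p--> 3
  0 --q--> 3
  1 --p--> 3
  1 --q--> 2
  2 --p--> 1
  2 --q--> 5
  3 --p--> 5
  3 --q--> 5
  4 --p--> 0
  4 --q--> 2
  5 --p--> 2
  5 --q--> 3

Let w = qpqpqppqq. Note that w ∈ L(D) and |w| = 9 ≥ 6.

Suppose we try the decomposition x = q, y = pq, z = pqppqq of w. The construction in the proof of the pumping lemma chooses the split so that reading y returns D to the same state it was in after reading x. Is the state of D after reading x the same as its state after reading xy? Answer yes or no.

yes

State sequence: 0 -q-> 3 -p-> 5 -q-> 3

After x (step 1): 3. After xy (step 3): 3.
They match, so y = pq drives D around a cycle from 3 back to itself; pumping y any number of times keeps D in 3 before reading z, and xyⁱz ∈ L(D) for every i ≥ 0.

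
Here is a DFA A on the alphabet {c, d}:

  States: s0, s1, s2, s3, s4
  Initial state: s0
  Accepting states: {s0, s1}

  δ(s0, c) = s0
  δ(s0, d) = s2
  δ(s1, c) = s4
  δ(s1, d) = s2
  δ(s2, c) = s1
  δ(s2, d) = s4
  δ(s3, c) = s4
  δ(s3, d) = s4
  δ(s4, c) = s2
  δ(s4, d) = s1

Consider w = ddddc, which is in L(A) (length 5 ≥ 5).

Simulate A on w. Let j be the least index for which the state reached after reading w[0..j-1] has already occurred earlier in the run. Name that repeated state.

State sequence: s0 -d-> s2 -d-> s4 -d-> s1 -d-> s2 -c-> s1
First repeat at step 4: s2 was already visited.

The earliest repeat is at step j = 4: A is in s2, which it already visited at step i = 1.

s2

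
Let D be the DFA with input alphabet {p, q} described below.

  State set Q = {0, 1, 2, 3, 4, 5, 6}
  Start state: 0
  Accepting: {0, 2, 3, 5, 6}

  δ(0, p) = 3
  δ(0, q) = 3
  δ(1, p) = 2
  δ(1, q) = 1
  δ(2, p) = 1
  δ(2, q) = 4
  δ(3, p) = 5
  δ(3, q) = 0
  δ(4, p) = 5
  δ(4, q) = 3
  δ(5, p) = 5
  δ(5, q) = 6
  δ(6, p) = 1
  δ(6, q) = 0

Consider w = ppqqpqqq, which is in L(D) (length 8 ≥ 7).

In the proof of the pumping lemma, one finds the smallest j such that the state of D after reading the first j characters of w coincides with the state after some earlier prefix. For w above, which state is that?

0

State sequence: 0 -p-> 3 -p-> 5 -q-> 6 -q-> 0 -p-> 3 -q-> 0 -q-> 3 -q-> 0
First repeat at step 4: 0 was already visited.

The earliest repeat is at step j = 4: D is in 0, which it already visited at step i = 0.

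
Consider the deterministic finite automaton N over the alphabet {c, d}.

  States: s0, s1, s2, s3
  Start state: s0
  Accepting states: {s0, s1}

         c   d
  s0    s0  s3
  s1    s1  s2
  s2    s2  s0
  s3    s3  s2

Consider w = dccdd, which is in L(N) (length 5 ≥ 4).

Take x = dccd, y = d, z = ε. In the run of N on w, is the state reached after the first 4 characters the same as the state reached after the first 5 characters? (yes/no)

Run of N on the first 5 characters of w = d c c d d:
  step 0: s0  (start)
  step 1: s3  (read d: s0→s3)
  step 2: s3  (read c: s3→s3)
  step 3: s3  (read c: s3→s3)
  step 4: s2  (read d: s3→s2)
  step 5: s0  (read d: s2→s0)

After x (step 4): s2. After xy (step 5): s0.
They differ (s2 ≠ s0), so y is not a cycle from the state after x; this split is not the one the pumping-lemma construction produces, and pumping y need not keep the string in L(N).

no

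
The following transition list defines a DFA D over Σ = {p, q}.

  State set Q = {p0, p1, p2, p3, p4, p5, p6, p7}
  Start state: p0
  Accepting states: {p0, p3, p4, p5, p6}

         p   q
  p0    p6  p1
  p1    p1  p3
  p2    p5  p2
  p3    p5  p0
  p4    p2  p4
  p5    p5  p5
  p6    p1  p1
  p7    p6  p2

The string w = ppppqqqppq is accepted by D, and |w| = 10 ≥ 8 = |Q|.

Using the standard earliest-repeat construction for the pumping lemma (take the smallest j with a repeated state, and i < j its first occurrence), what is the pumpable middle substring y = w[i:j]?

p

State sequence: p0 -p-> p6 -p-> p1 -p-> p1 -p-> p1 -q-> p3 -q-> p0 -q-> p1 -p-> p1 -p-> p1 -q-> p3
First repeat at step 3: p1 was already visited.

So i = 2, j = 3, giving x = w[0:2] = pp, y = w[2:3] = p, z = w[3:10] = pqqqppq.
Check: |xy| = 3 ≤ 8 and |y| = 1 ≥ 1. Reading y takes D from p1 back to p1, so every xyⁱz is accepted.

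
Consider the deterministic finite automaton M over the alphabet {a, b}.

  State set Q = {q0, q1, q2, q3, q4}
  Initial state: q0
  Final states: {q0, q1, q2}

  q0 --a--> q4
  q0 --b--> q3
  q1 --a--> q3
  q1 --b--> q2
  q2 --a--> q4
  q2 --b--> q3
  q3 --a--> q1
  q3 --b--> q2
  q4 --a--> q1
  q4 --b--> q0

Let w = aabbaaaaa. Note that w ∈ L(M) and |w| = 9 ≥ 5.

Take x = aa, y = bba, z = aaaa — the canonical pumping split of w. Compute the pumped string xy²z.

aabbabbaaaaa

xy^2z = aa·bba·bba·aaaa = aabbabbaaaaa.
Reading y = bba takes M from q1 back to q1, so after x·y·y the machine is still in q1, and z then leads to the accepting state q1. Hence aabbabbaaaaa ∈ L(M).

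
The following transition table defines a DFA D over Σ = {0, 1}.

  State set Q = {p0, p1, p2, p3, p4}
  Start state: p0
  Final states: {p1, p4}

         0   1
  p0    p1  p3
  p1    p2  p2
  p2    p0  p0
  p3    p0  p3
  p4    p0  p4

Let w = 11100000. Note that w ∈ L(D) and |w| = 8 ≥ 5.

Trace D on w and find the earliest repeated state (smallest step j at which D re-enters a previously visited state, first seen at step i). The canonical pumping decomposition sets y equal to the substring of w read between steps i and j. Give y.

1

State sequence: p0 -1-> p3 -1-> p3 -1-> p3 -0-> p0 -0-> p1 -0-> p2 -0-> p0 -0-> p1
First repeat at step 2: p3 was already visited.

So i = 1, j = 2, giving x = w[0:1] = 1, y = w[1:2] = 1, z = w[2:8] = 100000.
Check: |xy| = 2 ≤ 5 and |y| = 1 ≥ 1. Reading y takes D from p3 back to p3, so every xyⁱz is accepted.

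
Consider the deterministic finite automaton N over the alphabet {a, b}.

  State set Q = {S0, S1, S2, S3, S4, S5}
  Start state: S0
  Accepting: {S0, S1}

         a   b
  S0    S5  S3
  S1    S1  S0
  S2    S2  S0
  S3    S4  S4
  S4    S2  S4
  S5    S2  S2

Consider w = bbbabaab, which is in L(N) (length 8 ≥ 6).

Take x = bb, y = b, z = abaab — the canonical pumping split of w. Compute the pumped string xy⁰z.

bbabaab

xy⁰z = xz = bb·abaab = bbabaab.
Reading y = b takes N from S4 back to S4, so after x the machine is still in S4, and z then leads to the accepting state S0. Hence bbabaab ∈ L(N).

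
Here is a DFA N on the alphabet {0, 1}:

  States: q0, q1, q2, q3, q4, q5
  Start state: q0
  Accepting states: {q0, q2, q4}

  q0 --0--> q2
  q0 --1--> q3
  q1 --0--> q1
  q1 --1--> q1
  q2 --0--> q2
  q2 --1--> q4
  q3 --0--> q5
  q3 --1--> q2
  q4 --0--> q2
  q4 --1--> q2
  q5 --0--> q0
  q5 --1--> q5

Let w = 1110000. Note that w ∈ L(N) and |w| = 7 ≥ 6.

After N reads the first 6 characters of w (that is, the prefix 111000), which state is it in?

q2

State sequence: q0 -1-> q3 -1-> q2 -1-> q4 -0-> q2 -0-> q2 -0-> q2

After reading 6 characters, N is in state q2.
(This kind of state-tracing is the core of the pumping-lemma construction: with 6 states, pigeonhole forces a repeat within the first 6 steps.)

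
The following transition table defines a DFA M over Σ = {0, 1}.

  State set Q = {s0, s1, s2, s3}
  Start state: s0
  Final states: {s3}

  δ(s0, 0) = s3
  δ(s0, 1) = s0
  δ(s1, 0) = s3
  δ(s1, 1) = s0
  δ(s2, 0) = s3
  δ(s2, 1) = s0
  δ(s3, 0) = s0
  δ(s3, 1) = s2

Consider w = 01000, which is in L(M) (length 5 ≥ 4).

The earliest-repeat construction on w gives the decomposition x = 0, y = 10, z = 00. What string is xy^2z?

xy^2z = 0·10·10·00 = 0101000.
Reading y = 10 takes M from s3 back to s3, so after x·y·y the machine is still in s3, and z then leads to the accepting state s3. Hence 0101000 ∈ L(M).

0101000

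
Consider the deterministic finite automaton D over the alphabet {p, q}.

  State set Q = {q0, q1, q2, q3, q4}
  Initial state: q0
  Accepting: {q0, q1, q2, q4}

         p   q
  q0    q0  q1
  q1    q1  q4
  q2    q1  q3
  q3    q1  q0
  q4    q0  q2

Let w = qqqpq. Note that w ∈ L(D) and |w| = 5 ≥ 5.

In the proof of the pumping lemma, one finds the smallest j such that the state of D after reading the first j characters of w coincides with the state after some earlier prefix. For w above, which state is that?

q1

State sequence: q0 -q-> q1 -q-> q4 -q-> q2 -p-> q1 -q-> q4
First repeat at step 4: q1 was already visited.

The earliest repeat is at step j = 4: D is in q1, which it already visited at step i = 1.
The DFA has 5 states, so the proof of the pumping lemma guarantees a repeated state among the first 5+1 visited; the segment between the two visits is the pumpable y.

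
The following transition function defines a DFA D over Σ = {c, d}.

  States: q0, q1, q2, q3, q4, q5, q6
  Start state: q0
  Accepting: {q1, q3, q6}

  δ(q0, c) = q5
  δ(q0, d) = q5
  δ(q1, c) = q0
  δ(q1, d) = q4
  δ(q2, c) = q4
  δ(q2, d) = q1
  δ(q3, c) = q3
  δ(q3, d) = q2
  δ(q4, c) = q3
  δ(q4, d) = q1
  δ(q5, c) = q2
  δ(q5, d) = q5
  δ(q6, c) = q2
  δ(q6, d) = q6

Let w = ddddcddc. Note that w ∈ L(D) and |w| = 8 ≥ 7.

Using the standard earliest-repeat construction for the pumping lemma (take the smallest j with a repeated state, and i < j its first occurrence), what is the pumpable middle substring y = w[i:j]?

d

State sequence: q0 -d-> q5 -d-> q5 -d-> q5 -d-> q5 -c-> q2 -d-> q1 -d-> q4 -c-> q3
First repeat at step 2: q5 was already visited.

So i = 1, j = 2, giving x = w[0:1] = d, y = w[1:2] = d, z = w[2:8] = ddcddc.
Check: |xy| = 2 ≤ 7 and |y| = 1 ≥ 1. Reading y takes D from q5 back to q5, so every xyⁱz is accepted.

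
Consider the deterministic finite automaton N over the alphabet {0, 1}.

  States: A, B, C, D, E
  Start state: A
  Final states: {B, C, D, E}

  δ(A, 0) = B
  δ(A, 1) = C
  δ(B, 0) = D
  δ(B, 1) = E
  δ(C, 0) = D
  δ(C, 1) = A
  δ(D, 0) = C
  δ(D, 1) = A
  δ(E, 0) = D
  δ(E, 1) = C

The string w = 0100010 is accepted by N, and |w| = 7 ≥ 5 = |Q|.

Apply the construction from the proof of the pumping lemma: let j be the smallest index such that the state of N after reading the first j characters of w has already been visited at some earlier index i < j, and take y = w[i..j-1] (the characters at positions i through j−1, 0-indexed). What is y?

00

State sequence: A -0-> B -1-> E -0-> D -0-> C -0-> D -1-> A -0-> B
First repeat at step 5: D was already visited.

So i = 3, j = 5, giving x = w[0:3] = 010, y = w[3:5] = 00, z = w[5:7] = 10.
Check: |xy| = 5 ≤ 5 and |y| = 2 ≥ 1. Reading y takes N from D back to D, so every xyⁱz is accepted.
Pumping length from the standard proof: p = 5 (the number of states). The repeated state found above gives |xy| = j ≤ 5 and |y| = j − i ≥ 1.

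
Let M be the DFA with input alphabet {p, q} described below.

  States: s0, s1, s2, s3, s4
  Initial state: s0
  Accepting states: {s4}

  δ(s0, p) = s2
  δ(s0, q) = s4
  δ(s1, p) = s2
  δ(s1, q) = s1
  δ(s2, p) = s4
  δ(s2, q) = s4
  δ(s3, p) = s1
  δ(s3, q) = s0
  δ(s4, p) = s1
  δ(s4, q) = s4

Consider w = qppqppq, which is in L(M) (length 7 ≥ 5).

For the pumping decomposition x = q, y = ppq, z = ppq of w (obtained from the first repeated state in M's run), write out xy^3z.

qppqppqppqppq

xy^3z = q·ppq·ppq·ppq·ppq = qppqppqppqppq.
Reading y = ppq takes M from s4 back to s4, so after x·y·y·y the machine is still in s4, and z then leads to the accepting state s4. Hence qppqppqppqppq ∈ L(M).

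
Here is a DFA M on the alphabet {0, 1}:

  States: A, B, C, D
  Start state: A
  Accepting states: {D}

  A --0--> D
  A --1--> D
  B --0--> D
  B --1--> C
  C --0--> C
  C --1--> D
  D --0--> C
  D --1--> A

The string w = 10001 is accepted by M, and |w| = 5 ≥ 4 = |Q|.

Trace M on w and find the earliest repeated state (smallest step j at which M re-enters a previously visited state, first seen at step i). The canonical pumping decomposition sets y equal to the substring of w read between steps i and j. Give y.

State sequence: A -1-> D -0-> C -0-> C -0-> C -1-> D
First repeat at step 3: C was already visited.

So i = 2, j = 3, giving x = w[0:2] = 10, y = w[2:3] = 0, z = w[3:5] = 01.
Check: |xy| = 3 ≤ 4 and |y| = 1 ≥ 1. Reading y takes M from C back to C, so every xyⁱz is accepted.
The DFA has 4 states, so the proof of the pumping lemma guarantees a repeated state among the first 4+1 visited; the segment between the two visits is the pumpable y.

0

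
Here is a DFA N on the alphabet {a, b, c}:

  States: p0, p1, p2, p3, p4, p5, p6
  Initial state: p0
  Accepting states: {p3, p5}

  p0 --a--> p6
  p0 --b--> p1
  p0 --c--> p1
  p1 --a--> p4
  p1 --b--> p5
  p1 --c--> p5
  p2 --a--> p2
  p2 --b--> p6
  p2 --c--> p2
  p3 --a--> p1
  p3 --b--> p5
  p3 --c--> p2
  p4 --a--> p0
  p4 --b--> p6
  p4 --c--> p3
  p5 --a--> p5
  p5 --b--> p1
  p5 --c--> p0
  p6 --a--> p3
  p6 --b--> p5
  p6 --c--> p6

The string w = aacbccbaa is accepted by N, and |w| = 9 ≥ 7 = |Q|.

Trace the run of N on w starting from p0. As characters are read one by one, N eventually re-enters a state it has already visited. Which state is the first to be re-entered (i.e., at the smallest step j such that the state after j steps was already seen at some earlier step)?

p6

Run of N on w = a a c b c c b a a:
  step 0: p0  (start)
  step 1: p6  (read a: p0→p6)
  step 2: p3  (read a: p6→p3)
  step 3: p2  (read c: p3→p2)
  step 4: p6  (read b: p2→p6)   ← first repeat (p6 seen earlier)
  step 5: p6  (read c: p6→p6)
  step 6: p6  (read c: p6→p6)
  step 7: p5  (read b: p6→p5)
  step 8: p5  (read a: p5→p5)
  step 9: p5  (read a: p5→p5)

The earliest repeat is at step j = 4: N is in p6, which it already visited at step i = 1.
Since N has 7 states, any run of length ≥ 7 visits 7+1 states, so by pigeonhole some state repeats within the first 7 steps — that repeat gives the pumpable loop.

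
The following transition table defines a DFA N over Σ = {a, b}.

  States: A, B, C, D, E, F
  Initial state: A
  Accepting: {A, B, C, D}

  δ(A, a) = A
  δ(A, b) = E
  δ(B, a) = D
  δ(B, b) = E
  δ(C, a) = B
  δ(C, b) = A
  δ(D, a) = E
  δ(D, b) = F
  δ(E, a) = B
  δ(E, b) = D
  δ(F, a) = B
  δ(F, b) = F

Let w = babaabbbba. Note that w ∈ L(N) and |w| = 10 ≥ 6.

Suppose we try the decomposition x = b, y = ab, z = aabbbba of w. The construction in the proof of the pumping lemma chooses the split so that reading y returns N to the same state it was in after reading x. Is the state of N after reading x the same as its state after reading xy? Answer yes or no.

Run of N on the first 3 characters of w = b a b:
  step 0: A  (start)
  step 1: E  (read b: A→E)
  step 2: B  (read a: E→B)
  step 3: E  (read b: B→E)

After x (step 1): E. After xy (step 3): E.
They match, so y = ab drives N around a cycle from E back to itself; pumping y any number of times keeps N in E before reading z, and xyⁱz ∈ L(N) for every i ≥ 0.

yes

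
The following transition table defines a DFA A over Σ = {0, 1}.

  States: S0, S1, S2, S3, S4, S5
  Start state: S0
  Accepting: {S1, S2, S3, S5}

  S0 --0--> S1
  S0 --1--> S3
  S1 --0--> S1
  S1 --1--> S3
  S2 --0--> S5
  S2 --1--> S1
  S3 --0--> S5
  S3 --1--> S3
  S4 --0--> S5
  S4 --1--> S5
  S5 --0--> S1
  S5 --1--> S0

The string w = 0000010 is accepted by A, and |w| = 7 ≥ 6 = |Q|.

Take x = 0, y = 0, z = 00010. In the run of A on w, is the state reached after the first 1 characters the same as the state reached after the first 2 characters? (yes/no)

Run of A on the first 2 characters of w = 0 0:
  step 0: S0  (start)
  step 1: S1  (read 0: S0→S1)
  step 2: S1  (read 0: S1→S1)

After x (step 1): S1. After xy (step 2): S1.
They match, so y = 0 drives A around a cycle from S1 back to itself; pumping y any number of times keeps A in S1 before reading z, and xyⁱz ∈ L(A) for every i ≥ 0.

yes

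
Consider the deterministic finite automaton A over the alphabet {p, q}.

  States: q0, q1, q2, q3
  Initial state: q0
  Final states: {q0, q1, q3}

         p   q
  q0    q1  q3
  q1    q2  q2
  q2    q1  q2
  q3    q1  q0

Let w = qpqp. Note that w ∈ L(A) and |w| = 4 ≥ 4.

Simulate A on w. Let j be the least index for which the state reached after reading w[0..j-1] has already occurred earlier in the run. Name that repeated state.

q1

Run of A on w = q p q p:
  step 0: q0  (start)
  step 1: q3  (read q: q0→q3)
  step 2: q1  (read p: q3→q1)
  step 3: q2  (read q: q1→q2)
  step 4: q1  (read p: q2→q1)   ← first repeat (q1 seen earlier)

The earliest repeat is at step j = 4: A is in q1, which it already visited at step i = 2.
Pumping length from the standard proof: p = 4 (the number of states). The repeated state found above gives |xy| = j ≤ 4 and |y| = j − i ≥ 1.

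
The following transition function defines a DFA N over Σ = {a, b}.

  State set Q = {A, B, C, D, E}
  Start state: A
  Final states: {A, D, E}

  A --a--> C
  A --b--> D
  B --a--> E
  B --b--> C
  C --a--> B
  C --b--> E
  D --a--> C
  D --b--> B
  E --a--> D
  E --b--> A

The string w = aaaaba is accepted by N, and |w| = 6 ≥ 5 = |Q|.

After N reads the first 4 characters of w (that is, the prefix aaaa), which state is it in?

Run of N on the first 4 characters of w = a a a a:
  step 0: A  (start)
  step 1: C  (read a: A→C)
  step 2: B  (read a: C→B)
  step 3: E  (read a: B→E)
  step 4: D  (read a: E→D)

After reading 4 characters, N is in state D.

D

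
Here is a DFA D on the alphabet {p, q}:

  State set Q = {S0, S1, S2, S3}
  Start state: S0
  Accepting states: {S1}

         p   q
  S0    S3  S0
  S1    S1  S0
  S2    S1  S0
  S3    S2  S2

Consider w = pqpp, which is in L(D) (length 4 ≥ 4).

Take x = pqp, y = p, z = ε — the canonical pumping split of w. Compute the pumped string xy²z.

pqppp

xy^2z = pqp·p·p·ε = pqppp.
Reading y = p takes D from S1 back to S1, so after x·y·y the machine is still in S1, and z then leads to the accepting state S1. Hence pqppp ∈ L(D).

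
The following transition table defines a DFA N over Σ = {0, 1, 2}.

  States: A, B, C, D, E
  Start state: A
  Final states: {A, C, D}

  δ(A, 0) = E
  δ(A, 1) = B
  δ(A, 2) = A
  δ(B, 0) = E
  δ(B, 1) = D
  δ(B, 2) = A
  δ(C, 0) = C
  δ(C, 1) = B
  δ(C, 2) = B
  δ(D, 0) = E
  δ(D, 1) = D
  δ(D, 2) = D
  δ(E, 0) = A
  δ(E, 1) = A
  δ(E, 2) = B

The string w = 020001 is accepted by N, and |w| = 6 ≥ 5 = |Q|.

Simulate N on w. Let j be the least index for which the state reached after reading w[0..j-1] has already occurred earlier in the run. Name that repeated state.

State sequence: A -0-> E -2-> B -0-> E -0-> A -0-> E -1-> A
First repeat at step 3: E was already visited.

The earliest repeat is at step j = 3: N is in E, which it already visited at step i = 1.
Since N has 5 states, any run of length ≥ 5 visits 5+1 states, so by pigeonhole some state repeats within the first 5 steps — that repeat gives the pumpable loop.

E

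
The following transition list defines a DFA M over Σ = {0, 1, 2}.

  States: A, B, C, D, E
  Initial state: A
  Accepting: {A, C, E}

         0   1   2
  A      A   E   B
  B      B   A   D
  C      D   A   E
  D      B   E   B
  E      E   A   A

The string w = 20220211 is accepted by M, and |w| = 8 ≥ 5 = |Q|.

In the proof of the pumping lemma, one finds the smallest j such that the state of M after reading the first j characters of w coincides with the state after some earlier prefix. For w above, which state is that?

State sequence: A -2-> B -0-> B -2-> D -2-> B -0-> B -2-> D -1-> E -1-> A
First repeat at step 2: B was already visited.

The earliest repeat is at step j = 2: M is in B, which it already visited at step i = 1.
Pumping length from the standard proof: p = 5 (the number of states). The repeated state found above gives |xy| = j ≤ 5 and |y| = j − i ≥ 1.

B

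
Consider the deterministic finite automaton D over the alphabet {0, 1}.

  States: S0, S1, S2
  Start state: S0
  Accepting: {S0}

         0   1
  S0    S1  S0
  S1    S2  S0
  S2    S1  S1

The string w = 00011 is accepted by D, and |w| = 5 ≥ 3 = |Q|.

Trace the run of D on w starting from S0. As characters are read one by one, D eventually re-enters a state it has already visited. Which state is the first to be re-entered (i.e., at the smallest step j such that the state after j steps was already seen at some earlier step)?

Run of D on w = 0 0 0 1 1:
  step 0: S0  (start)
  step 1: S1  (read 0: S0→S1)
  step 2: S2  (read 0: S1→S2)
  step 3: S1  (read 0: S2→S1)   ← first repeat (S1 seen earlier)
  step 4: S0  (read 1: S1→S0)
  step 5: S0  (read 1: S0→S0)

The earliest repeat is at step j = 3: D is in S1, which it already visited at step i = 1.
The DFA has 3 states, so the proof of the pumping lemma guarantees a repeated state among the first 3+1 visited; the segment between the two visits is the pumpable y.

S1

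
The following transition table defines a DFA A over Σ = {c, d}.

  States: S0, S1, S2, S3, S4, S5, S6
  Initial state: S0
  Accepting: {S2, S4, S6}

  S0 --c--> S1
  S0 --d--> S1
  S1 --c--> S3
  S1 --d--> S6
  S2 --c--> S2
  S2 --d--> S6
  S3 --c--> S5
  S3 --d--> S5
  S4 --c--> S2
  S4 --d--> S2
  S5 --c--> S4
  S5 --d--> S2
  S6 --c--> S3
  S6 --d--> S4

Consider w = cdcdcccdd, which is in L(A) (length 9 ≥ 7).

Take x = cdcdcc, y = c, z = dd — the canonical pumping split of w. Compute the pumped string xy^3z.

xy^3z = cdcdcc·c·c·c·dd = cdcdcccccdd.
Reading y = c takes A from S2 back to S2, so after x·y·y·y the machine is still in S2, and z then leads to the accepting state S4. Hence cdcdcccccdd ∈ L(A).

cdcdcccccdd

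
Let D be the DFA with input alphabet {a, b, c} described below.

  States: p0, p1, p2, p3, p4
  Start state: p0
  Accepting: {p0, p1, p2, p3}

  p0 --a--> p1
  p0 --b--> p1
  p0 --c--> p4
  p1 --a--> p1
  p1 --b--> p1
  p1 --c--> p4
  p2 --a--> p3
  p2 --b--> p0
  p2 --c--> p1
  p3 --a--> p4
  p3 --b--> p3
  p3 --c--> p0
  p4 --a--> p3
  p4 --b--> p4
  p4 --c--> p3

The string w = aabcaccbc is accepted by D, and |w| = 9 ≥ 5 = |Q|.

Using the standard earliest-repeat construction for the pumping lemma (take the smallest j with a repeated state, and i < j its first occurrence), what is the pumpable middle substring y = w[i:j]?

a

Run of D on w = a a b c a c c b c:
  step 0: p0  (start)
  step 1: p1  (read a: p0→p1)
  step 2: p1  (read a: p1→p1)   ← first repeat (p1 seen earlier)
  step 3: p1  (read b: p1→p1)
  step 4: p4  (read c: p1→p4)
  step 5: p3  (read a: p4→p3)
  step 6: p0  (read c: p3→p0)
  step 7: p4  (read c: p0→p4)
  step 8: p4  (read b: p4→p4)
  step 9: p3  (read c: p4→p3)

So i = 1, j = 2, giving x = w[0:1] = a, y = w[1:2] = a, z = w[2:9] = bcaccbc.
Check: |xy| = 2 ≤ 5 and |y| = 1 ≥ 1. Reading y takes D from p1 back to p1, so every xyⁱz is accepted.
With |Q| = 5, pigeonhole forces a state repeat no later than step 5; the substring read between the first and second visits to that state can be pumped.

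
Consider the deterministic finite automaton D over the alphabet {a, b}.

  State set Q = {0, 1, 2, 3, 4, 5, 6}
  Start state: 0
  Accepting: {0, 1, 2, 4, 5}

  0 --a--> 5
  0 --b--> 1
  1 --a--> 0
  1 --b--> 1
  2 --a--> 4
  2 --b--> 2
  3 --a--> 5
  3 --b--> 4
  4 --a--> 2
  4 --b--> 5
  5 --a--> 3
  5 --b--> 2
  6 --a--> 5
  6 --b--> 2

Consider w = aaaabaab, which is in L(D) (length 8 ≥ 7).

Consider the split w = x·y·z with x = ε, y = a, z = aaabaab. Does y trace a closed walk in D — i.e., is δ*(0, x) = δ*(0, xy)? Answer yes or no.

State sequence: 0 -a-> 5

After x (step 0): 0. After xy (step 1): 5.
They differ (0 ≠ 5), so y is not a cycle from the state after x; this split is not the one the pumping-lemma construction produces, and pumping y need not keep the string in L(D).

no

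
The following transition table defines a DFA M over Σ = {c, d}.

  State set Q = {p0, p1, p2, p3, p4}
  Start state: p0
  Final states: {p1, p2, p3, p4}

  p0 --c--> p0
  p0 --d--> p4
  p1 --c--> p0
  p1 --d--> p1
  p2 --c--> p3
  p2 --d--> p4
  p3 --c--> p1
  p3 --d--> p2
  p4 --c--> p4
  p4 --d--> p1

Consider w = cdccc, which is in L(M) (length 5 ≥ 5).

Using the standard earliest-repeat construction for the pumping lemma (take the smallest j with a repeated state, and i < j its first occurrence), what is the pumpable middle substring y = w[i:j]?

c

Run of M on w = c d c c c:
  step 0: p0  (start)
  step 1: p0  (read c: p0→p0)   ← first repeat (p0 seen earlier)
  step 2: p4  (read d: p0→p4)
  step 3: p4  (read c: p4→p4)
  step 4: p4  (read c: p4→p4)
  step 5: p4  (read c: p4→p4)

So i = 0, j = 1, giving x = w[0:0] = ε, y = w[0:1] = c, z = w[1:5] = dccc.
Check: |xy| = 1 ≤ 5 and |y| = 1 ≥ 1. Reading y takes M from p0 back to p0, so every xyⁱz is accepted.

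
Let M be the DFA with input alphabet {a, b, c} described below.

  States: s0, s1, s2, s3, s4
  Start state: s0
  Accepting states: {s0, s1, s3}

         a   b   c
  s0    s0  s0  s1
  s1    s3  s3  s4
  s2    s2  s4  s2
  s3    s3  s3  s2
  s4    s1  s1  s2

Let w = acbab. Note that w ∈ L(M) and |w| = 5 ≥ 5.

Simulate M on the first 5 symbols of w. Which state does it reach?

Run of M on the first 5 characters of w = a c b a b:
  step 0: s0  (start)
  step 1: s0  (read a: s0→s0)
  step 2: s1  (read c: s0→s1)
  step 3: s3  (read b: s1→s3)
  step 4: s3  (read a: s3→s3)
  step 5: s3  (read b: s3→s3)

After reading 5 characters, M is in state s3.
(This kind of state-tracing is the core of the pumping-lemma construction: with 5 states, pigeonhole forces a repeat within the first 5 steps.)

s3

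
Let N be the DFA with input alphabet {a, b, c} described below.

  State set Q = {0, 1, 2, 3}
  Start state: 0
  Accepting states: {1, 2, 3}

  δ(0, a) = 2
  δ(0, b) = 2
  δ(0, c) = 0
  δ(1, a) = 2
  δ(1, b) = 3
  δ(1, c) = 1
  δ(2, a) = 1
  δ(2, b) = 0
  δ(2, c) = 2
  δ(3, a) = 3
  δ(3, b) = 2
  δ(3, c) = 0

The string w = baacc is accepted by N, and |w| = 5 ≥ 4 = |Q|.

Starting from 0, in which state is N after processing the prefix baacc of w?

Run of N on the first 5 characters of w = b a a c c:
  step 0: 0  (start)
  step 1: 2  (read b: 0→2)
  step 2: 1  (read a: 2→1)
  step 3: 2  (read a: 1→2)
  step 4: 2  (read c: 2→2)
  step 5: 2  (read c: 2→2)

After reading 5 characters, N is in state 2.

2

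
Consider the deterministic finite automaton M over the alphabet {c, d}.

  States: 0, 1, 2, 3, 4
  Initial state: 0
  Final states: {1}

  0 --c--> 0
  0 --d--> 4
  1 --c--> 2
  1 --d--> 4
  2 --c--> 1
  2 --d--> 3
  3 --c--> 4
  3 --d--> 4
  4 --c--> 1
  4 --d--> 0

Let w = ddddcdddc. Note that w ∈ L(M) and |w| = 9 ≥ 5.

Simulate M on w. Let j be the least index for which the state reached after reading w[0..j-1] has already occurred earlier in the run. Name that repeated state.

0

Run of M on w = d d d d c d d d c:
  step 0: 0  (start)
  step 1: 4  (read d: 0→4)
  step 2: 0  (read d: 4→0)   ← first repeat (0 seen earlier)
  step 3: 4  (read d: 0→4)
  step 4: 0  (read d: 4→0)
  step 5: 0  (read c: 0→0)
  step 6: 4  (read d: 0→4)
  step 7: 0  (read d: 4→0)
  step 8: 4  (read d: 0→4)
  step 9: 1  (read c: 4→1)

The earliest repeat is at step j = 2: M is in 0, which it already visited at step i = 0.
With |Q| = 5, pigeonhole forces a state repeat no later than step 5; the substring read between the first and second visits to that state can be pumped.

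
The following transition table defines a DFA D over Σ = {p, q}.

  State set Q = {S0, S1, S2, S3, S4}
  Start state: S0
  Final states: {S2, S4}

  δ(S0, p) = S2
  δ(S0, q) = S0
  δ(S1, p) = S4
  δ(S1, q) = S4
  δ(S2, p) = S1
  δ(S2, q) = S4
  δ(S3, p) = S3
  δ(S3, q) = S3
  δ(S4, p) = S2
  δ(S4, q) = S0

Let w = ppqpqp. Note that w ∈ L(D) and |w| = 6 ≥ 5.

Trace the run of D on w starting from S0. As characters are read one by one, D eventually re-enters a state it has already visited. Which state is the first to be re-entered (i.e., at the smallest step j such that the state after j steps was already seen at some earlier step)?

S2

Run of D on w = p p q p q p:
  step 0: S0  (start)
  step 1: S2  (read p: S0→S2)
  step 2: S1  (read p: S2→S1)
  step 3: S4  (read q: S1→S4)
  step 4: S2  (read p: S4→S2)   ← first repeat (S2 seen earlier)
  step 5: S4  (read q: S2→S4)
  step 6: S2  (read p: S4→S2)

The earliest repeat is at step j = 4: D is in S2, which it already visited at step i = 1.
Since D has 5 states, any run of length ≥ 5 visits 5+1 states, so by pigeonhole some state repeats within the first 5 steps — that repeat gives the pumpable loop.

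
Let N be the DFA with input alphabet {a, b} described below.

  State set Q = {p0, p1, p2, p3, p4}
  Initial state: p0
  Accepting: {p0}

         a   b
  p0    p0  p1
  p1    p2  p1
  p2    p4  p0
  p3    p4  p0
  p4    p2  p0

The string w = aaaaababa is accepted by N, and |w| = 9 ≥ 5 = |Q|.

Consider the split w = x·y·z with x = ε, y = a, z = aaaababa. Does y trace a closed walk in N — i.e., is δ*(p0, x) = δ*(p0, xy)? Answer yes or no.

yes

Run of N on the first 1 characters of w = a:
  step 0: p0  (start)
  step 1: p0  (read a: p0→p0)

After x (step 0): p0. After xy (step 1): p0.
They match, so y = a drives N around a cycle from p0 back to itself; pumping y any number of times keeps N in p0 before reading z, and xyⁱz ∈ L(N) for every i ≥ 0.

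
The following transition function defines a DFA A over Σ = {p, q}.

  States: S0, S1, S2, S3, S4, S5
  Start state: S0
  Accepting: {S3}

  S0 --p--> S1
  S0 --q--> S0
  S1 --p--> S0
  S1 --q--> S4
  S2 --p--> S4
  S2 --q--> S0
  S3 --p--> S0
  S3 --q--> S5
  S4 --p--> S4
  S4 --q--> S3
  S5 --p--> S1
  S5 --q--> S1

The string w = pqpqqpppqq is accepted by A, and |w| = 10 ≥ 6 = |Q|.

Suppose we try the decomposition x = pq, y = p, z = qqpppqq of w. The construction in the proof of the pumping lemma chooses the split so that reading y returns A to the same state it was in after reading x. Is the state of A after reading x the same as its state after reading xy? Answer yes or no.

yes

State sequence: S0 -p-> S1 -q-> S4 -p-> S4

After x (step 2): S4. After xy (step 3): S4.
They match, so y = p drives A around a cycle from S4 back to itself; pumping y any number of times keeps A in S4 before reading z, and xyⁱz ∈ L(A) for every i ≥ 0.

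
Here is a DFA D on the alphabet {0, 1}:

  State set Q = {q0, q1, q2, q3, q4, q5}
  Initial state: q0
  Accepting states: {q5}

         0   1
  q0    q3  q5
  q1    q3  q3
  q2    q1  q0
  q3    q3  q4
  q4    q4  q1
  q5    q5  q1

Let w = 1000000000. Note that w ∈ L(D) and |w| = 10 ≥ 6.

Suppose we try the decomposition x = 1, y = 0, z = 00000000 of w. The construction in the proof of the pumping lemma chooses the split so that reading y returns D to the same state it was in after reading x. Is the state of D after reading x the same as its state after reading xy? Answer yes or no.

Run of D on the first 2 characters of w = 1 0:
  step 0: q0  (start)
  step 1: q5  (read 1: q0→q5)
  step 2: q5  (read 0: q5→q5)

After x (step 1): q5. After xy (step 2): q5.
They match, so y = 0 drives D around a cycle from q5 back to itself; pumping y any number of times keeps D in q5 before reading z, and xyⁱz ∈ L(D) for every i ≥ 0.

yes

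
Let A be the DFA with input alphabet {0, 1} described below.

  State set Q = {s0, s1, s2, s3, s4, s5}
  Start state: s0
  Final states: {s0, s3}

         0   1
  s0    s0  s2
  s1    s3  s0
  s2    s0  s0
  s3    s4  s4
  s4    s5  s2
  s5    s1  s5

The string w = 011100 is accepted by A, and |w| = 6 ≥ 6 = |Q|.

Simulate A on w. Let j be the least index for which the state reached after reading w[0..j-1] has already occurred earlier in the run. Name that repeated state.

Run of A on w = 0 1 1 1 0 0:
  step 0: s0  (start)
  step 1: s0  (read 0: s0→s0)   ← first repeat (s0 seen earlier)
  step 2: s2  (read 1: s0→s2)
  step 3: s0  (read 1: s2→s0)
  step 4: s2  (read 1: s0→s2)
  step 5: s0  (read 0: s2→s0)
  step 6: s0  (read 0: s0→s0)

The earliest repeat is at step j = 1: A is in s0, which it already visited at step i = 0.
With |Q| = 6, pigeonhole forces a state repeat no later than step 6; the substring read between the first and second visits to that state can be pumped.

s0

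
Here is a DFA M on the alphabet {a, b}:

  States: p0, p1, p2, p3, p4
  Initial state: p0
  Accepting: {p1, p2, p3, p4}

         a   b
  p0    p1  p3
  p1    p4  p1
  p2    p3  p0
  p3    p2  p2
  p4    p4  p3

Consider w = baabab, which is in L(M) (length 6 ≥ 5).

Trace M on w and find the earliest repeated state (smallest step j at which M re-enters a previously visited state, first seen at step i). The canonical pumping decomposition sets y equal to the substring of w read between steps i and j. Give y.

aa

Run of M on w = b a a b a b:
  step 0: p0  (start)
  step 1: p3  (read b: p0→p3)
  step 2: p2  (read a: p3→p2)
  step 3: p3  (read a: p2→p3)   ← first repeat (p3 seen earlier)
  step 4: p2  (read b: p3→p2)
  step 5: p3  (read a: p2→p3)
  step 6: p2  (read b: p3→p2)

So i = 1, j = 3, giving x = w[0:1] = b, y = w[1:3] = aa, z = w[3:6] = bab.
Check: |xy| = 3 ≤ 5 and |y| = 2 ≥ 1. Reading y takes M from p3 back to p3, so every xyⁱz is accepted.
Pumping length from the standard proof: p = 5 (the number of states). The repeated state found above gives |xy| = j ≤ 5 and |y| = j − i ≥ 1.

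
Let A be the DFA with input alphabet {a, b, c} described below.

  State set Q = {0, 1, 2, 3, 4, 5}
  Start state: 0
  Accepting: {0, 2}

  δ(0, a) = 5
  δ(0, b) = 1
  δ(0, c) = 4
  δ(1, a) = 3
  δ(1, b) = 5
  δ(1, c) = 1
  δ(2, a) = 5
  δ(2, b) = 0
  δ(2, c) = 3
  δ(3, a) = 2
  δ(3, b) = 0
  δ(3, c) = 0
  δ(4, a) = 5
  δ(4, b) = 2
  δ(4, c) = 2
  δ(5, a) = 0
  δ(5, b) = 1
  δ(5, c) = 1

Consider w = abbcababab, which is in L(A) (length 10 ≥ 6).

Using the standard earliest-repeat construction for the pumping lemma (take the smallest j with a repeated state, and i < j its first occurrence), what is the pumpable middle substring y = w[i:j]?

State sequence: 0 -a-> 5 -b-> 1 -b-> 5 -c-> 1 -a-> 3 -b-> 0 -a-> 5 -b-> 1 -a-> 3 -b-> 0
First repeat at step 3: 5 was already visited.

So i = 1, j = 3, giving x = w[0:1] = a, y = w[1:3] = bb, z = w[3:10] = cababab.
Check: |xy| = 3 ≤ 6 and |y| = 2 ≥ 1. Reading y takes A from 5 back to 5, so every xyⁱz is accepted.

bb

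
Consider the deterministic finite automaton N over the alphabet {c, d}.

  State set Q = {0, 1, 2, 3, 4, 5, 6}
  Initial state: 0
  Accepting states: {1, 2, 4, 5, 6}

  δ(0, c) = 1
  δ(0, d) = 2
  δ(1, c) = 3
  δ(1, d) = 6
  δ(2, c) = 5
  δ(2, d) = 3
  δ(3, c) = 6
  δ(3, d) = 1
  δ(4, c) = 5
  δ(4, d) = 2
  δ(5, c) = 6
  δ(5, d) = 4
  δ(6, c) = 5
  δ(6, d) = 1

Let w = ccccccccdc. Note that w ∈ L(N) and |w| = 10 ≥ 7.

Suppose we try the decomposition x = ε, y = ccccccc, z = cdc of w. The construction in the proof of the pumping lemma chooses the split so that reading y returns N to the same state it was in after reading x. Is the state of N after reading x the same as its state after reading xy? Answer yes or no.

Run of N on the first 7 characters of w = c c c c c c c:
  step 0: 0  (start)
  step 1: 1  (read c: 0→1)
  step 2: 3  (read c: 1→3)
  step 3: 6  (read c: 3→6)
  step 4: 5  (read c: 6→5)
  step 5: 6  (read c: 5→6)
  step 6: 5  (read c: 6→5)
  step 7: 6  (read c: 5→6)

After x (step 0): 0. After xy (step 7): 6.
They differ (0 ≠ 6), so y is not a cycle from the state after x; this split is not the one the pumping-lemma construction produces, and pumping y need not keep the string in L(N).

no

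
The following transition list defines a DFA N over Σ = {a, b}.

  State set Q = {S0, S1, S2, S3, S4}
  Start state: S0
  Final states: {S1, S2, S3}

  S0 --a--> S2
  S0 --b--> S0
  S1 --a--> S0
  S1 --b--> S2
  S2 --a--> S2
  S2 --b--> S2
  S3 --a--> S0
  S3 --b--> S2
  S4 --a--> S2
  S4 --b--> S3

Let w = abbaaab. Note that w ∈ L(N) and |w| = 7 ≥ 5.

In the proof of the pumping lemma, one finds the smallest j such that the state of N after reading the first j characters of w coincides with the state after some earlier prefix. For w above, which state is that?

S2

State sequence: S0 -a-> S2 -b-> S2 -b-> S2 -a-> S2 -a-> S2 -a-> S2 -b-> S2
First repeat at step 2: S2 was already visited.

The earliest repeat is at step j = 2: N is in S2, which it already visited at step i = 1.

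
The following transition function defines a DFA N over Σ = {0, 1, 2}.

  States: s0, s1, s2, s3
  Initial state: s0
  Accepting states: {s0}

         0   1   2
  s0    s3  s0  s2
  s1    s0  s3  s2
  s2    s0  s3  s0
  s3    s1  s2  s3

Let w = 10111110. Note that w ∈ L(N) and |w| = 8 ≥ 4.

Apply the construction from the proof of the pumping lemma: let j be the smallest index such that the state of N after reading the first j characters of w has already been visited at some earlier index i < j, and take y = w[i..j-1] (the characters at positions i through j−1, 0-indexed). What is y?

Run of N on w = 1 0 1 1 1 1 1 0:
  step 0: s0  (start)
  step 1: s0  (read 1: s0→s0)   ← first repeat (s0 seen earlier)
  step 2: s3  (read 0: s0→s3)
  step 3: s2  (read 1: s3→s2)
  step 4: s3  (read 1: s2→s3)
  step 5: s2  (read 1: s3→s2)
  step 6: s3  (read 1: s2→s3)
  step 7: s2  (read 1: s3→s2)
  step 8: s0  (read 0: s2→s0)

So i = 0, j = 1, giving x = w[0:0] = ε, y = w[0:1] = 1, z = w[1:8] = 0111110.
Check: |xy| = 1 ≤ 4 and |y| = 1 ≥ 1. Reading y takes N from s0 back to s0, so every xyⁱz is accepted.
Pumping length from the standard proof: p = 4 (the number of states). The repeated state found above gives |xy| = j ≤ 4 and |y| = j − i ≥ 1.

1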